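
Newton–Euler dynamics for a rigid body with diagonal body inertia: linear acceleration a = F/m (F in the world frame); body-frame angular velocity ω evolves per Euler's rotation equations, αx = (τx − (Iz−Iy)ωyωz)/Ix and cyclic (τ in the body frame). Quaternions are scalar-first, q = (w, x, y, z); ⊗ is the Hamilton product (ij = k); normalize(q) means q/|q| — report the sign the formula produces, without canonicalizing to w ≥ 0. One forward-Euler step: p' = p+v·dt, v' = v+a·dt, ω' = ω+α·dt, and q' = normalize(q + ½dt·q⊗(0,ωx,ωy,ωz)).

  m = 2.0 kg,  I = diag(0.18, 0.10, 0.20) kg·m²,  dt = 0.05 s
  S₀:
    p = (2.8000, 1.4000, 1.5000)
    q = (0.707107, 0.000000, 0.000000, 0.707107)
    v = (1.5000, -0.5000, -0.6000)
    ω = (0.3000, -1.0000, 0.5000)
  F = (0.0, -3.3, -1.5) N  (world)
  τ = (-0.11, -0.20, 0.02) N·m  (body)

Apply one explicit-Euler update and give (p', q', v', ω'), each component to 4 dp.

a = (0.0000, -1.6500, -0.7500)
p + v·dt = (2.8750, 1.3750, 1.4700)
v' = v + a·dt = (1.5000, -0.5825, -0.6375)
(τ − ω×Iω)/I = (-0.3333, -1.9700, -0.0200)
new body rate ω' = (0.2833, -1.0985, 0.4990)
2q̇ = q⊗(0,ω) = (-0.3535535, 0.9192391, -0.4949749, 0.3535535)
q' = normalize(q + ½dt·q⊗(0,ω)) = (0.6980, 0.0230, -0.0124, 0.7156)

p' = (2.8750, 1.3750, 1.4700)
q' = (0.6980, 0.0230, -0.0124, 0.7156)
v' = (1.5000, -0.5825, -0.6375)
ω' = (0.2833, -1.0985, 0.4990)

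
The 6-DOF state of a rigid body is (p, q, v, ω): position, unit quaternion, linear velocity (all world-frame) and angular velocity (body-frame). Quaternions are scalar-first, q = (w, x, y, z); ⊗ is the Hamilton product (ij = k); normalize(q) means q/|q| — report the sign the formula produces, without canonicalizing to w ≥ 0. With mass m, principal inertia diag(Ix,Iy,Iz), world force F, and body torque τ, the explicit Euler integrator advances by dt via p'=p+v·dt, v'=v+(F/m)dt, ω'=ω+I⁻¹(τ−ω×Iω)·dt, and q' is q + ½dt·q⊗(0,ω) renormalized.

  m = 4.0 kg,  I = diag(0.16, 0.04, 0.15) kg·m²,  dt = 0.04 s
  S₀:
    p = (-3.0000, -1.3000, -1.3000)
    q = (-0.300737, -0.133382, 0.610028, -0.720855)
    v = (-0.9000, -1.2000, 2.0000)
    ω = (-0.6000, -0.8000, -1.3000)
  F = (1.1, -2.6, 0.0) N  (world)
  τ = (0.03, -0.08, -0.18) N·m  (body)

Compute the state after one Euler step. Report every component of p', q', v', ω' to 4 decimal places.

(τ − ω×Iω)/I = (-0.5275, -2.1950, -0.8160)
ω' = ω + α·dt = (-0.6211, -0.8878, -1.3326)
Hamilton product q⊗(0,ω) = (-0.5291183, -1.1892782, 0.4997060, 0.8636805)
q' = normalize(q + ½dt·q⊗(0,ω)) = (-0.3112, -0.1571, 0.6197, -0.7032)
a = (0.2750, -0.6500, 0.0000)
p' = p + v·dt = (-3.0360, -1.3480, -1.2200)
v + (F/m)dt = (-0.8890, -1.2260, 2.0000)

p' = (-3.0360, -1.3480, -1.2200)
q' = (-0.3112, -0.1571, 0.6197, -0.7032)
v' = (-0.8890, -1.2260, 2.0000)
ω' = (-0.6211, -0.8878, -1.3326)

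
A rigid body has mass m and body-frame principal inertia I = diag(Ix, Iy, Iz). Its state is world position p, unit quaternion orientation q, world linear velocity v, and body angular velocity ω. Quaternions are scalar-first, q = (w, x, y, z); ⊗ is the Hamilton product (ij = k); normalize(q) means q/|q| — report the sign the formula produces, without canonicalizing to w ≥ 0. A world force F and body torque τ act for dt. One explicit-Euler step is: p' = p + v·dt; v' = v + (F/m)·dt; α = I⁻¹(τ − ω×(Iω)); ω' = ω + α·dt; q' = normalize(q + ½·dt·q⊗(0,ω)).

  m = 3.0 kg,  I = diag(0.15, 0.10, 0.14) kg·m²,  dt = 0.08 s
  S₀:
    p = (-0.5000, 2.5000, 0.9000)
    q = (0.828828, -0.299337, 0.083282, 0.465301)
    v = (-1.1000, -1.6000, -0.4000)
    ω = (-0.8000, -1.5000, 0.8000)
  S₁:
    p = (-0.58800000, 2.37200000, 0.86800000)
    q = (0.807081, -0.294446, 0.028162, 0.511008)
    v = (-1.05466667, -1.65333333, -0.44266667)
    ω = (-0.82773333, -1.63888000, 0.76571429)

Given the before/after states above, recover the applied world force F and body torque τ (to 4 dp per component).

F = (1.7000, -2.0000, -1.6000)
τ = (-0.1000, -0.1800, -0.1200)

Δω = ω₁−ω₀ = (-0.02773333, -0.13888000, -0.03428571)
gyro term ω₀×Iω₀ = (-0.0480, -0.0064, -0.0600)
τ = I·(Δω/dt) + ω₀×(Iω₀) = (-0.1000, -0.1800, -0.1200)
v₁ − v₀ = (0.04533333, -0.05333333, -0.04266667)
m·(v₁−v₀)/dt = (1.7000, -2.0000, -1.6000)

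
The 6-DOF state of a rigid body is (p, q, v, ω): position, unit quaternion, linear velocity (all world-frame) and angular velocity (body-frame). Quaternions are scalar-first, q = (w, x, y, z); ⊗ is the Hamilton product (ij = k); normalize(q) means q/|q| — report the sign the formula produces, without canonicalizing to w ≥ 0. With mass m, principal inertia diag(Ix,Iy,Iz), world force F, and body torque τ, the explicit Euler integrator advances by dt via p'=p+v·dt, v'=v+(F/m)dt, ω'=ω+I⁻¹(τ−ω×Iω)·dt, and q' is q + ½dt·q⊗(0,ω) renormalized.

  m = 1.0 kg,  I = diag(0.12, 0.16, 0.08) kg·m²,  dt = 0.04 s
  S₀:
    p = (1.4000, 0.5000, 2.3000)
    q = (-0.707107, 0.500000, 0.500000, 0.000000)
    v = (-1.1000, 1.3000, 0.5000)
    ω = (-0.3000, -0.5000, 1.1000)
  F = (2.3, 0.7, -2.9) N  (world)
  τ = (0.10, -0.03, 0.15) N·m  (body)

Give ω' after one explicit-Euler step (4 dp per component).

gyro term ω×Iω = (0.0440, -0.0132, 0.0060)
angular accel α = (0.4667, -0.1050, 1.8000)
new body rate ω' = (-0.2813, -0.5042, 1.1720)

ω' = (-0.2813, -0.5042, 1.1720)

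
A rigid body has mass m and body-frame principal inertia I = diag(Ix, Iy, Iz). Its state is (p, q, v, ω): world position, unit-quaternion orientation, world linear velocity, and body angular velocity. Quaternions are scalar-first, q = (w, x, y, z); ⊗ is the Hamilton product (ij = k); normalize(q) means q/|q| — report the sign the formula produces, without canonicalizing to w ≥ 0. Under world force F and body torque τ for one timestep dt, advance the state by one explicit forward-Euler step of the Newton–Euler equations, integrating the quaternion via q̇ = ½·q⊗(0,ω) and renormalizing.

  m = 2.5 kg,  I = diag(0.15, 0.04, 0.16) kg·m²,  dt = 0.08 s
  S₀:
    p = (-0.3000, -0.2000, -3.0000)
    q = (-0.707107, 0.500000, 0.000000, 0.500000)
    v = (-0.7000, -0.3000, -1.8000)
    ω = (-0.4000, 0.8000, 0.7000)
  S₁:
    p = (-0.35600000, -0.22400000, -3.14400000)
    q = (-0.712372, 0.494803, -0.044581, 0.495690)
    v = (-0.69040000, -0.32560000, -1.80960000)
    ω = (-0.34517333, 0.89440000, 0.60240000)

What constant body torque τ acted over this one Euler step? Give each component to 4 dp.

τ = (0.1700, 0.0500, -0.1600)

rate change Δω = (0.05482667, 0.09440000, -0.09760000)
precession coupling = (0.0672, 0.0028, 0.0352)
τ = I·(Δω/dt) + ω₀×(Iω₀) = (0.1700, 0.0500, -0.1600)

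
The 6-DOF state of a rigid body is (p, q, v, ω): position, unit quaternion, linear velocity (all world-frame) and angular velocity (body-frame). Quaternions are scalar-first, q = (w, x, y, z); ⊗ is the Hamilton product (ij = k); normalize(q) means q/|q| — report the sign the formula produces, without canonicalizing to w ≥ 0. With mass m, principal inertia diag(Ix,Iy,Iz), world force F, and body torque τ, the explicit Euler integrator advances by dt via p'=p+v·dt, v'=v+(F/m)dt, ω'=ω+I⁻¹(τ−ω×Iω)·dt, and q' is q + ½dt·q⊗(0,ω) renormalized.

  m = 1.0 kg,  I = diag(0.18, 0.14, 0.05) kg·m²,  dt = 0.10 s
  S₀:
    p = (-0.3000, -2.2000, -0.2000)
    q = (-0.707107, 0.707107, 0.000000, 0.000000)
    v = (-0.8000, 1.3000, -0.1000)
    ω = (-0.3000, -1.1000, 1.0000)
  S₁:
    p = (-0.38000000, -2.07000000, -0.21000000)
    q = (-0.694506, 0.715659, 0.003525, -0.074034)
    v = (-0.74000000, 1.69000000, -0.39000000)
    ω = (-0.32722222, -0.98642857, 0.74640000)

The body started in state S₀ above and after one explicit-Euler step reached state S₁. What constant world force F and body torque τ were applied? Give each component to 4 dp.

F = (0.6000, 3.9000, -2.9000)
τ = (0.0500, 0.1200, -0.1400)

Δv = v₁−v₀ = (0.06000000, 0.39000000, -0.29000000)
m·(v₁−v₀)/dt = (0.6000, 3.9000, -2.9000)
Δω = ω₁−ω₀ = (-0.02722222, 0.11357143, -0.25360000)
gyro term ω₀×Iω₀ = (0.0990, -0.0390, -0.0132)
applied torque τ = (0.0500, 0.1200, -0.1400)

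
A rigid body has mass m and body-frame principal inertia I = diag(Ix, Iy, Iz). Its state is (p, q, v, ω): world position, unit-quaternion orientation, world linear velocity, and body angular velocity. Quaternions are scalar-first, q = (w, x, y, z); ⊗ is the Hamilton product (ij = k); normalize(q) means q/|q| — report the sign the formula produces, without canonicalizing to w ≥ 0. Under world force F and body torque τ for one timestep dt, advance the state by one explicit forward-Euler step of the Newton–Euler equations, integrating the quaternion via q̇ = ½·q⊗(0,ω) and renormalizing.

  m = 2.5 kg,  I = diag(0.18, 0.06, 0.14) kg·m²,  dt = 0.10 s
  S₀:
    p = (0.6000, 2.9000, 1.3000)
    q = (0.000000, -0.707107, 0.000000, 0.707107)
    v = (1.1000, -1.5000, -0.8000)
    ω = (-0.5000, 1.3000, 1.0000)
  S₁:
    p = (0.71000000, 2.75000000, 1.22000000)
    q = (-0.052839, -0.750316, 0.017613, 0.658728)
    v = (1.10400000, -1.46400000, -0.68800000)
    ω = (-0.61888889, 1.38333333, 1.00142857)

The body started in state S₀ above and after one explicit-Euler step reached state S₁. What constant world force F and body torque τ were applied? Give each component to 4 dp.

F = (0.1000, 0.9000, 2.8000)
τ = (-0.1100, 0.0300, 0.0800)

rate change Δω = (-0.11888889, 0.08333333, 0.00142857)
gyro term ω₀×Iω₀ = (0.1040, -0.0200, 0.0780)
applied torque τ = (-0.1100, 0.0300, 0.0800)
velocity change Δv = (0.00400000, 0.03600000, 0.11200000)
F = m·Δv/dt = (0.1000, 0.9000, 2.8000)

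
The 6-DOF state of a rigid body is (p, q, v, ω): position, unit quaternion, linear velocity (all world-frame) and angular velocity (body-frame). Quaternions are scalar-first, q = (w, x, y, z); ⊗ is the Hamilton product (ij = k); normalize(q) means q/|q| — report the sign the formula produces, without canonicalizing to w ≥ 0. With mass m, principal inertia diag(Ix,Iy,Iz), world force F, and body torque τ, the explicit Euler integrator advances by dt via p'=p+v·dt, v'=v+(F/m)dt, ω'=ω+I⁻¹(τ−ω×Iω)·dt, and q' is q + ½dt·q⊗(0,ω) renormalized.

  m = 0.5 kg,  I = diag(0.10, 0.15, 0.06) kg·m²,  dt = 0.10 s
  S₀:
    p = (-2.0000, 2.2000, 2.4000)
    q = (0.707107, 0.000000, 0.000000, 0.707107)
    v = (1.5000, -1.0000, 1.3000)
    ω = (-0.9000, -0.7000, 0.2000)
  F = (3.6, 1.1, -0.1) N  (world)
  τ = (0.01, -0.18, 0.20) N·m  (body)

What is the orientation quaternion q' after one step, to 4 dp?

Hamilton product q⊗(0,ω) = (-0.1414214, -0.1414214, -1.1313712, 0.1414214)
q + ½dt·q⊗(0,ω), renormalized = (0.6989, -0.0071, -0.0565, 0.7130)

q' = (0.6989, -0.0071, -0.0565, 0.7130)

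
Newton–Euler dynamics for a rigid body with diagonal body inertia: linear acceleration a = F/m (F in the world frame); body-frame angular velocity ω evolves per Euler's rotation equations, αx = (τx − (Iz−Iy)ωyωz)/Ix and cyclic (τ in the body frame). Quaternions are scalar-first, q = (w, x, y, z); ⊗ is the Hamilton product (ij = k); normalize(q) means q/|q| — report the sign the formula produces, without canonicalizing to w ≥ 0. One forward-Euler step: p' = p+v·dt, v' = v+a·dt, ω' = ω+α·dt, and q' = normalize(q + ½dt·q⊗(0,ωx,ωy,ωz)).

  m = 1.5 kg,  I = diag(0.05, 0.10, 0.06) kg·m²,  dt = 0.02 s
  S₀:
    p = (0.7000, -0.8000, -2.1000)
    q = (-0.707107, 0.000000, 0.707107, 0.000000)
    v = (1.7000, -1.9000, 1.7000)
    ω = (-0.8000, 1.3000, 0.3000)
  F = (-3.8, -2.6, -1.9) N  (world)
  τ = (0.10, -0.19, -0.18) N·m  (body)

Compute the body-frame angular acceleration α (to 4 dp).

α = (2.3120, -1.9240, -2.1333)

ω×(Iω) gyroscopic = (-0.0156, 0.0024, -0.0520)
α = I⁻¹(τ − ω×Iω) = (2.3120, -1.9240, -2.1333)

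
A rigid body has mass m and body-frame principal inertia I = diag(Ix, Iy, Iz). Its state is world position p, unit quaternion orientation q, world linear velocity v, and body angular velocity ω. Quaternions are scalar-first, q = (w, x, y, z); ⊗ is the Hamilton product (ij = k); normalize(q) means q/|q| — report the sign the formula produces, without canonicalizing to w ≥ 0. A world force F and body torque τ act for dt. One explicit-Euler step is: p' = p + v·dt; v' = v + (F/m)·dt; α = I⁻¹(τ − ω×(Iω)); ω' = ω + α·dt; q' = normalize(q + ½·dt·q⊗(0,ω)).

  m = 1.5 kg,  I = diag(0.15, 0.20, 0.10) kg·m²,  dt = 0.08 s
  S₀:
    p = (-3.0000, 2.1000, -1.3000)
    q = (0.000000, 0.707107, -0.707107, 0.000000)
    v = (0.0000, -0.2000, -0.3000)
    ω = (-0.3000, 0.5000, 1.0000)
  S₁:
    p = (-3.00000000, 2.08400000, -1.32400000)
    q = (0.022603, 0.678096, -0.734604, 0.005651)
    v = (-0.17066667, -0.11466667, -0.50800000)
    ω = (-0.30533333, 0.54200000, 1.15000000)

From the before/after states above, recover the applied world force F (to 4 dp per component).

F = (-3.2000, 1.6000, -3.9000)

Δv = v₁−v₀ = (-0.17066667, 0.08533333, -0.20800000)
applied force F = (-3.2000, 1.6000, -3.9000)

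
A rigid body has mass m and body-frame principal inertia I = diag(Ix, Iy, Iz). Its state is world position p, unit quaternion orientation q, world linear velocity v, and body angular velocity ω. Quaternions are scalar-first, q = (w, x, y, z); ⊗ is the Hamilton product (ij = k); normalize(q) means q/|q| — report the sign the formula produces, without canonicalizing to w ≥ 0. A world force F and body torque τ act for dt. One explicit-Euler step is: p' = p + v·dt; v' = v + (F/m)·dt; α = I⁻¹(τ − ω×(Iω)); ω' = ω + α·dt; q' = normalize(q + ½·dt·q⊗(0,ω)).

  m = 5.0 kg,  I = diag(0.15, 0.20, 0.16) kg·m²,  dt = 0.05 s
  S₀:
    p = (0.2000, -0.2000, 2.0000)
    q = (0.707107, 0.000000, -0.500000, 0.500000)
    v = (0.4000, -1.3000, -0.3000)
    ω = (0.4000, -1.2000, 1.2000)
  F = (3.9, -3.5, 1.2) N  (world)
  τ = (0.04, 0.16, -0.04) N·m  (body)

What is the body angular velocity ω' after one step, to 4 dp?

α = I⁻¹(τ − ω×Iω) = (-0.1173, 0.8240, -0.1000)
ω + α·dt = (0.3941, -1.1588, 1.1950)

ω' = (0.3941, -1.1588, 1.1950)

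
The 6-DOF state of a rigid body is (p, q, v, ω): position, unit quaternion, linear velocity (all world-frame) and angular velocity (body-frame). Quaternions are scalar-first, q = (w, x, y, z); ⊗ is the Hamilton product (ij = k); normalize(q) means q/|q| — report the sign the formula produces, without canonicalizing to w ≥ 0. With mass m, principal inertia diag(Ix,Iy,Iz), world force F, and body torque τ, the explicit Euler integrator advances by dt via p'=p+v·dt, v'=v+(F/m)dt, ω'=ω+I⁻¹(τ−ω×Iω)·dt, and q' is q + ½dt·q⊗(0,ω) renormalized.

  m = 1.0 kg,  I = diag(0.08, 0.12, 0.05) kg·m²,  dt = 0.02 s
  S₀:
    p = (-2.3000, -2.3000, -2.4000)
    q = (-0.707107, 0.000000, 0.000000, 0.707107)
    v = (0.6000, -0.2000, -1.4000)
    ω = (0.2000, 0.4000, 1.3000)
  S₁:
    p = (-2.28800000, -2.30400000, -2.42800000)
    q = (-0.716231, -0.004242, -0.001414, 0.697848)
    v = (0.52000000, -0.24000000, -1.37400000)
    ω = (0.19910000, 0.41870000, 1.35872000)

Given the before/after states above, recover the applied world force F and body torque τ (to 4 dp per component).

ω₁ − ω₀ = (-0.00090000, 0.01870000, 0.05872000)
gyro term ω₀×Iω₀ = (-0.0364, 0.0078, 0.0032)
I·α + gyro = (-0.0400, 0.1200, 0.1500)
v₁ − v₀ = (-0.08000000, -0.04000000, 0.02600000)
F = m·Δv/dt = (-4.0000, -2.0000, 1.3000)

F = (-4.0000, -2.0000, 1.3000)
τ = (-0.0400, 0.1200, 0.1500)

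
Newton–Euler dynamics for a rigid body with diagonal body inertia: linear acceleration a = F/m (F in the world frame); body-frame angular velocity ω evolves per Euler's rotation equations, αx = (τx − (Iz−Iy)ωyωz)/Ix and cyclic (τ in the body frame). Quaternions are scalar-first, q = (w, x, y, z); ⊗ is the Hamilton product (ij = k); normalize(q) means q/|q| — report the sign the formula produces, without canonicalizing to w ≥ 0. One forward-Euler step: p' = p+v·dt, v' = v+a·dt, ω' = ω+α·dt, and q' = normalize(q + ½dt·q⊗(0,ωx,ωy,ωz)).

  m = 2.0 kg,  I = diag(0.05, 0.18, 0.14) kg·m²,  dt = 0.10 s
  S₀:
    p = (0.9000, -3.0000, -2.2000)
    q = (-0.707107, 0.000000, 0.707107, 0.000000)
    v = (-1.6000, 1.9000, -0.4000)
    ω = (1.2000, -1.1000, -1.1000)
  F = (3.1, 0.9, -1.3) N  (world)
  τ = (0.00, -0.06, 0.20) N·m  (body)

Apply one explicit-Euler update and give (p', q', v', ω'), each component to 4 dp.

p' = (0.7400, -2.8100, -2.2400)
q' = (-0.6650, -0.0809, 0.7424, -0.0035)
v' = (-1.4450, 1.9450, -0.4650)
ω' = (1.2968, -1.1993, -0.8346)

angular accel α = (0.9680, -0.9933, 2.6543)
new body rate ω' = (1.2968, -1.1993, -0.8346)
Hamilton product q⊗(0,ω) = (0.7778177, -1.6263461, 0.7778177, -0.0707107)
q + ½dt·q⊗(0,ω), renormalized = (-0.6650, -0.0809, 0.7424, -0.0035)
a = F/m = (1.5500, 0.4500, -0.6500)
new position p' = (0.7400, -2.8100, -2.2400)
v + (F/m)dt = (-1.4450, 1.9450, -0.4650)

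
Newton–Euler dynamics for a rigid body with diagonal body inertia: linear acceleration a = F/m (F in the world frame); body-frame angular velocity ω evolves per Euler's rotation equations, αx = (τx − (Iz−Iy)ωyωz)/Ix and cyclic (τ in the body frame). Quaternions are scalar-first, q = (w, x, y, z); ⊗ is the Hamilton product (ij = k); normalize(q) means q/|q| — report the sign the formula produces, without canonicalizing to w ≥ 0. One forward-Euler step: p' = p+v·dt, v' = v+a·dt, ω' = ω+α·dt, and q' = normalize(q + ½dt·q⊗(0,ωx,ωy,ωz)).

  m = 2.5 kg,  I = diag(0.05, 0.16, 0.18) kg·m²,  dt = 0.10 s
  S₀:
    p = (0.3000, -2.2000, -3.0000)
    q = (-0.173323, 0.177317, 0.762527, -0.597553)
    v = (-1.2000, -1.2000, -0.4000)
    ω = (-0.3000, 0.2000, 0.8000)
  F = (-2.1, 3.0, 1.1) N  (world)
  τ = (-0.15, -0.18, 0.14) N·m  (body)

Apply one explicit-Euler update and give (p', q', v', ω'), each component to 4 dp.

p' = (0.1800, -2.3200, -3.0400)
q' = (-0.1542, 0.2162, 0.7619, -0.5907)
v' = (-1.2840, -1.0800, -0.3560)
ω' = (-0.6064, 0.0680, 0.8814)

ω×(Iω) gyroscopic = (0.0032, 0.0312, -0.0066)
angular accel α = (-3.0640, -1.3200, 0.8144)
ω + α·dt = (-0.6064, 0.0680, 0.8814)
Hamilton product q⊗(0,ω) = (0.3787321, 0.7815291, 0.0027477, 0.1255631)
q' = normalize(q + ½dt·q⊗(0,ω)) = (-0.1542, 0.2162, 0.7619, -0.5907)
a = F/m = (-0.8400, 1.2000, 0.4400)
p + v·dt = (0.1800, -2.3200, -3.0400)
v + (F/m)dt = (-1.2840, -1.0800, -0.3560)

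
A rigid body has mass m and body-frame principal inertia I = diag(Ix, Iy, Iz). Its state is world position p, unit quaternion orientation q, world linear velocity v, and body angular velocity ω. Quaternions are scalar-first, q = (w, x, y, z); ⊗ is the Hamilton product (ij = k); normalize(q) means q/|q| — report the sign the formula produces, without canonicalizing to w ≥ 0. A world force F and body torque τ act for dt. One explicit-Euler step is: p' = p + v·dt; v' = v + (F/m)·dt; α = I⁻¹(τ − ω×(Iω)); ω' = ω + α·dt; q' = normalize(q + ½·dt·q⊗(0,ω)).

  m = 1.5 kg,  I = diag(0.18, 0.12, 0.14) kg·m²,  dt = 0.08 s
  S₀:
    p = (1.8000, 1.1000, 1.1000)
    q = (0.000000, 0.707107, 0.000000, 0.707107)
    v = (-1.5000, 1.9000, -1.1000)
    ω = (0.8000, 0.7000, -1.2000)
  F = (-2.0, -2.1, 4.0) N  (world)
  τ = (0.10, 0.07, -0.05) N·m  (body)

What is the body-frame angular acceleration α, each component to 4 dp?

α = (0.6489, 0.9033, -0.1171)

gyro term ω×Iω = (-0.0168, -0.0384, -0.0336)
angular accel α = (0.6489, 0.9033, -0.1171)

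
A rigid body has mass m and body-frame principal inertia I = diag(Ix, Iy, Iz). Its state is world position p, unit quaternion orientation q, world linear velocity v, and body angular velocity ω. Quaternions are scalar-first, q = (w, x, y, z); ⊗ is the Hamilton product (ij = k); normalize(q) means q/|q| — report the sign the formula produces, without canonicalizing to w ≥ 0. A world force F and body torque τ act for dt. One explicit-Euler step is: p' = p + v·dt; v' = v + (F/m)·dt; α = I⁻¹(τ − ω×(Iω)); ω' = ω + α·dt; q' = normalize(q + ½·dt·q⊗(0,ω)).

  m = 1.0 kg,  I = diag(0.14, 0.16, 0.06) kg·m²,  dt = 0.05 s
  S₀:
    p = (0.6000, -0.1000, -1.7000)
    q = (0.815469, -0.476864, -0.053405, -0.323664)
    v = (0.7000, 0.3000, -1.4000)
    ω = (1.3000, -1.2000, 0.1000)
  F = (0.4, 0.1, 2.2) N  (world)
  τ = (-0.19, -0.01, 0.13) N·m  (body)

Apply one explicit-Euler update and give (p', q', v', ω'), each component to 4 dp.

gyro term ω×Iω = (0.0120, 0.0104, -0.0312)
α = I⁻¹(τ − ω×Iω) = (-1.4429, -0.1275, 2.6867)
ω + α·dt = (1.2279, -1.2064, 0.2343)
Hamilton product q⊗(0,ω) = (0.5882036, 0.6663724, -1.3516396, 0.7232102)
q + ½dt·q⊗(0,ω), renormalized = (0.8294, -0.4598, -0.0871, -0.3053)
p + v·dt = (0.6350, -0.0850, -1.7700)
v + (F/m)dt = (0.7200, 0.3050, -1.2900)

p' = (0.6350, -0.0850, -1.7700)
q' = (0.8294, -0.4598, -0.0871, -0.3053)
v' = (0.7200, 0.3050, -1.2900)
ω' = (1.2279, -1.2064, 0.2343)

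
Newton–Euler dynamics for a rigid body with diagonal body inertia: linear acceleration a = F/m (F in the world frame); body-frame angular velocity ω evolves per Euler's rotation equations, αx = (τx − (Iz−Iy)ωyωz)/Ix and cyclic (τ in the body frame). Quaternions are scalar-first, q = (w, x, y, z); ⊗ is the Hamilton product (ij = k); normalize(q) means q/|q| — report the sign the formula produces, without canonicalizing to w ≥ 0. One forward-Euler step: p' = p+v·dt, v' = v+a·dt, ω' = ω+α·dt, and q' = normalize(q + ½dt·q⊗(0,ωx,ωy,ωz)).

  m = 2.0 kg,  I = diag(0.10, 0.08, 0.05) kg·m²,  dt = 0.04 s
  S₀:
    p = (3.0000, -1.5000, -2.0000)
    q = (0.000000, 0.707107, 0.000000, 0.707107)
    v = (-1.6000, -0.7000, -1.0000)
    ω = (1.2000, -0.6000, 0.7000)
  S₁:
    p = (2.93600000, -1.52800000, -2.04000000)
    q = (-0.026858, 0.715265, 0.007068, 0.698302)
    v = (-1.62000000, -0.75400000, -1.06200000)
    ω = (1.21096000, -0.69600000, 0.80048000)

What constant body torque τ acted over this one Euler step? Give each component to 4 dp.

τ = (0.0400, -0.1500, 0.1400)

ω₁ − ω₀ = (0.01096000, -0.09600000, 0.10048000)
τ = I·(Δω/dt) + ω₀×(Iω₀) = (0.0400, -0.1500, 0.1400)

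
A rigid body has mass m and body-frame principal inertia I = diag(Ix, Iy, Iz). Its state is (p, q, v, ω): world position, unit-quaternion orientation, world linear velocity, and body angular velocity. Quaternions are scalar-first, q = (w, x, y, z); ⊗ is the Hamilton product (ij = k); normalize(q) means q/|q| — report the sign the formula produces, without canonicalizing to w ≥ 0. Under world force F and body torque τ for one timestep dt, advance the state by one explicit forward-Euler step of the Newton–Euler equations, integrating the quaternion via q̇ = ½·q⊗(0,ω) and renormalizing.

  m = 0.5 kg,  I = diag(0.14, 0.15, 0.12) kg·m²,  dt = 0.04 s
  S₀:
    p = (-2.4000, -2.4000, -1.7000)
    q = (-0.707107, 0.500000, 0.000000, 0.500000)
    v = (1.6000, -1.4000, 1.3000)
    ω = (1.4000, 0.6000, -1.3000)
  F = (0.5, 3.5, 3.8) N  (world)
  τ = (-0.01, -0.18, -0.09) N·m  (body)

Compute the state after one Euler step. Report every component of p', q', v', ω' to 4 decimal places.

p' = (-2.3360, -2.4560, -1.6480)
q' = (-0.7075, 0.4738, 0.0185, 0.5240)
v' = (1.6400, -1.1200, 1.6040)
ω' = (1.3905, 0.5617, -1.3328)

linear accel F/m = (1.0000, 7.0000, 7.6000)
p + v·dt = (-2.3360, -2.4560, -1.6480)
v' = v + a·dt = (1.6400, -1.1200, 1.6040)
gyro term ω×Iω = (0.0234, -0.0364, 0.0084)
(τ − ω×Iω)/I = (-0.2386, -0.9573, -0.8200)
new body rate ω' = (1.3905, 0.5617, -1.3328)
q⊗(0,ω) = (-0.0500000, -1.2899498, 0.9257358, 1.2192391)
updated quaternion q' = (-0.7075, 0.4738, 0.0185, 0.5240)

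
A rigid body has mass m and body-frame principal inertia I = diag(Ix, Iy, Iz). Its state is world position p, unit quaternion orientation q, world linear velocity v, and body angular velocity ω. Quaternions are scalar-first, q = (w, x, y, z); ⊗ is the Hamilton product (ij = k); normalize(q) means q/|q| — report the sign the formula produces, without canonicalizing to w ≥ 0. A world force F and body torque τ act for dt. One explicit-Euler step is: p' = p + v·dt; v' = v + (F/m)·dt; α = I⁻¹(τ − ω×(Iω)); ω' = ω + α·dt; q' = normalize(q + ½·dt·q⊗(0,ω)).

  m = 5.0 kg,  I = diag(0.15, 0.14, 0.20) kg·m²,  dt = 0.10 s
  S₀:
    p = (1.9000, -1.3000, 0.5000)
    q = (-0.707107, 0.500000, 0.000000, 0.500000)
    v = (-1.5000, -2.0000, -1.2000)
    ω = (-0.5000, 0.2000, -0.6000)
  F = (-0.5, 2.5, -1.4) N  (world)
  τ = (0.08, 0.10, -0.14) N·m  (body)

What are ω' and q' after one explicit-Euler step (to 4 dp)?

ω×(Iω) gyroscopic = (-0.0072, -0.0150, 0.0010)
angular accel α = (0.5813, 0.8214, -0.7050)
ω + α·dt = (-0.4419, 0.2821, -0.6705)
Hamilton product q⊗(0,ω) = (0.5500000, 0.2535535, -0.0914214, 0.5242642)
q + ½dt·q⊗(0,ω), renormalized = (-0.6791, 0.5123, -0.0046, 0.5258)

ω' = (-0.4419, 0.2821, -0.6705)
q' = (-0.6791, 0.5123, -0.0046, 0.5258)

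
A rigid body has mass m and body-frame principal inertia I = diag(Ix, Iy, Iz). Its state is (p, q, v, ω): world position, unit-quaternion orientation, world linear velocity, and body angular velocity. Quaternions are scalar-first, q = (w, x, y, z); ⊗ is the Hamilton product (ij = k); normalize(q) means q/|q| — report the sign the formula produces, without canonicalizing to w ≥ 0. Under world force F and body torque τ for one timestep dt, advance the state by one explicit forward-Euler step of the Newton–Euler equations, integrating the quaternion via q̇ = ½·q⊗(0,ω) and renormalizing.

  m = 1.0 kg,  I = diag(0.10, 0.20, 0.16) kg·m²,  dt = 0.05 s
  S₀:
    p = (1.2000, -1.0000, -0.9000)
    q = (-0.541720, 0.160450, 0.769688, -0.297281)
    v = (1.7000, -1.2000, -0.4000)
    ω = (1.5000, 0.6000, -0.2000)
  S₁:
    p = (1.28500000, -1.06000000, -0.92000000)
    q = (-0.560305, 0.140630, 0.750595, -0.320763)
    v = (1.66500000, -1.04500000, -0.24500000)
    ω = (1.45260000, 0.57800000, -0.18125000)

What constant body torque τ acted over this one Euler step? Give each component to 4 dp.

rate change Δω = (-0.04740000, -0.02200000, 0.01875000)
τ = I·(Δω/dt) + ω₀×(Iω₀) = (-0.0900, -0.0700, 0.1500)

τ = (-0.0900, -0.0700, 0.1500)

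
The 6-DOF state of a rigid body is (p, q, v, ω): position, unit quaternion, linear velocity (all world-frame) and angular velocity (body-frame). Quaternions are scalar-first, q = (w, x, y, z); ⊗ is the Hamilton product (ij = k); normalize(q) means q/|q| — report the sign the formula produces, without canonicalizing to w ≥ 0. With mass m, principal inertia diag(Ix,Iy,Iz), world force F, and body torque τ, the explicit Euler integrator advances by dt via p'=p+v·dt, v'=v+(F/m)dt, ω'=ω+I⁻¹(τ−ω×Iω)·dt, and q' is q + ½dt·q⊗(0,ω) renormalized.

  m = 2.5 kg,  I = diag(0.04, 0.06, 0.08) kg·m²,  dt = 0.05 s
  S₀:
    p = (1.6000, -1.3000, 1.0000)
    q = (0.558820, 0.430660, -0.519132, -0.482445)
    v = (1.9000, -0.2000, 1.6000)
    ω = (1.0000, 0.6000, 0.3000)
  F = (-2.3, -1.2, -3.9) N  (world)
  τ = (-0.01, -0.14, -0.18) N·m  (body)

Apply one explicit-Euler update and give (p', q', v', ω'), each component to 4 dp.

p' = (1.6950, -1.3100, 1.0800)
q' = (0.5592, 0.4478, -0.5258, -0.4586)
v' = (1.8540, -0.2240, 1.5220)
ω' = (0.9830, 0.4933, 0.1800)

p + v·dt = (1.6950, -1.3100, 1.0800)
new velocity v' = (1.8540, -0.2240, 1.5220)
angular accel α = (-0.3400, -2.1333, -2.4000)
new body rate ω' = (0.9830, 0.4933, 0.1800)
q⊗(0,ω) = (0.0255527, 0.6925474, -0.2763510, 0.9451740)
q' = normalize(q + ½dt·q⊗(0,ω)) = (0.5592, 0.4478, -0.5258, -0.4586)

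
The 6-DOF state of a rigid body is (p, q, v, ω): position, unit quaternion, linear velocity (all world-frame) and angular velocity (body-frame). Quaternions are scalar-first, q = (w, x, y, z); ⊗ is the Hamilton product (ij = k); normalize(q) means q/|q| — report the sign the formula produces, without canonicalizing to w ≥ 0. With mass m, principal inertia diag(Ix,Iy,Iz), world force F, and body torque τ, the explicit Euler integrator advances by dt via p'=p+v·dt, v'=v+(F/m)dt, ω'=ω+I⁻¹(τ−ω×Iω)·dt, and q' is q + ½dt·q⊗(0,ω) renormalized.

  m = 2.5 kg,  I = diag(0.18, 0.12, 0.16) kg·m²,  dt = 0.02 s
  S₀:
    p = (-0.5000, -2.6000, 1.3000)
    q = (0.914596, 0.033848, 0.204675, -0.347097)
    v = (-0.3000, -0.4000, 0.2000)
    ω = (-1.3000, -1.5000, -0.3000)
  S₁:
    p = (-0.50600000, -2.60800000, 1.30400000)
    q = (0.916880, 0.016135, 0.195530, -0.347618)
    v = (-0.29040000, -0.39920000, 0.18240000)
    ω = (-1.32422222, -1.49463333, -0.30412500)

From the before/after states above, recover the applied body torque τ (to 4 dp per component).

rate change Δω = (-0.02422222, 0.00536667, -0.00412500)
τ = I·(Δω/dt) + ω₀×(Iω₀) = (-0.2000, 0.0400, -0.1500)

τ = (-0.2000, 0.0400, -0.1500)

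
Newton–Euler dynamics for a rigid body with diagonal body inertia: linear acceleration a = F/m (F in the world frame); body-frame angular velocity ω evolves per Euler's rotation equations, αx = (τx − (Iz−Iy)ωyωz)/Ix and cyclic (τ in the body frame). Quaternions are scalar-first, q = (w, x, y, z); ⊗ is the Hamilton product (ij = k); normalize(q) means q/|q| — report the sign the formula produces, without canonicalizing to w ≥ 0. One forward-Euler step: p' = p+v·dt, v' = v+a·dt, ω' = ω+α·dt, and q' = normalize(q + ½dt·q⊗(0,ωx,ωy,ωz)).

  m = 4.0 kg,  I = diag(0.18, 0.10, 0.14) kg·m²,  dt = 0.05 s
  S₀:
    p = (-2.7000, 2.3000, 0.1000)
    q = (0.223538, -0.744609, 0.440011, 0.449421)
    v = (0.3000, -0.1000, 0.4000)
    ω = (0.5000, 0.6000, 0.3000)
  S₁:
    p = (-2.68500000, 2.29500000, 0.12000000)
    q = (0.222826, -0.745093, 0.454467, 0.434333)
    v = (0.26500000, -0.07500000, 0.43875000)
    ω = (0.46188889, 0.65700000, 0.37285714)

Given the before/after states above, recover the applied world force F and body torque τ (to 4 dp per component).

F = (-2.8000, 2.0000, 3.1000)
τ = (-0.1300, 0.1200, 0.1800)

v₁ − v₀ = (-0.03500000, 0.02500000, 0.03875000)
m·(v₁−v₀)/dt = (-2.8000, 2.0000, 3.1000)
ω₁ − ω₀ = (-0.03811111, 0.05700000, 0.07285714)
precession coupling = (0.0072, 0.0060, -0.0240)
applied torque τ = (-0.1300, 0.1200, 0.1800)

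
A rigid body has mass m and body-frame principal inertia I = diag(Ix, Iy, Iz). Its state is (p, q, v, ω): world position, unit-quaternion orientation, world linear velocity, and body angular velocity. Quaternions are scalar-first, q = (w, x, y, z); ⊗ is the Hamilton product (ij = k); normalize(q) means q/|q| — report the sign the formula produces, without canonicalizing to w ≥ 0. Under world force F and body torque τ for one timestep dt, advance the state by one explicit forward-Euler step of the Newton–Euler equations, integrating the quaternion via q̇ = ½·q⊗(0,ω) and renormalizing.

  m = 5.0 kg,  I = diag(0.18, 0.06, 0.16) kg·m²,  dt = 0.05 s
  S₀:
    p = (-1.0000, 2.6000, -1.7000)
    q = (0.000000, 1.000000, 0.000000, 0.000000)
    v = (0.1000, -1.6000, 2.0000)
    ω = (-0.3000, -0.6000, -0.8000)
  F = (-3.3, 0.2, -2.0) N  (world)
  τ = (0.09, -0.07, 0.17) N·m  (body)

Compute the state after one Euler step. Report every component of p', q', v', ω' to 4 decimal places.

α = I⁻¹(τ − ω×Iω) = (0.2333, -1.2467, 1.1975)
new body rate ω' = (-0.2883, -0.6623, -0.7401)
q⊗(0,ω) = (0.3000000, 0.0000000, 0.8000000, -0.6000000)
q + ½dt·q⊗(0,ω), renormalized = (0.0075, 0.9997, 0.0200, -0.0150)
a = (-0.6600, 0.0400, -0.4000)
p' = p + v·dt = (-0.9950, 2.5200, -1.6000)
v + (F/m)dt = (0.0670, -1.5980, 1.9800)

p' = (-0.9950, 2.5200, -1.6000)
q' = (0.0075, 0.9997, 0.0200, -0.0150)
v' = (0.0670, -1.5980, 1.9800)
ω' = (-0.2883, -0.6623, -0.7401)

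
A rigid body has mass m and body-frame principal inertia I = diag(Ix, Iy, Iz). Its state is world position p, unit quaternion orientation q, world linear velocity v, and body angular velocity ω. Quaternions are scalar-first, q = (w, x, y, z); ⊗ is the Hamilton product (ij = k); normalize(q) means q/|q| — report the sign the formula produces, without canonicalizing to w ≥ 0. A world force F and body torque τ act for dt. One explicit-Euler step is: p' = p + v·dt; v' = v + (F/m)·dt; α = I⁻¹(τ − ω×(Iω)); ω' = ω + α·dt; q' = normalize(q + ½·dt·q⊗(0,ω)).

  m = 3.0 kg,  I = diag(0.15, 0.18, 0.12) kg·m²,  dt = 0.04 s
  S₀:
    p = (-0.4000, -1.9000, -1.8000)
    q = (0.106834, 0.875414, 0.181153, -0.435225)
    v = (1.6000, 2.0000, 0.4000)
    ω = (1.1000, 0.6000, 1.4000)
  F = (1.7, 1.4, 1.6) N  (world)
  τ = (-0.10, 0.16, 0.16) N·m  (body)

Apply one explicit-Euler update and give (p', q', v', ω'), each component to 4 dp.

p' = (-0.3360, -1.8200, -1.7840)
q' = (0.0975, 0.8874, 0.1482, -0.4254)
v' = (1.6227, 2.0187, 0.4213)
ω' = (1.0868, 0.6253, 1.4467)

p' = p + v·dt = (-0.3360, -1.8200, -1.7840)
new velocity v' = (1.6227, 2.0187, 0.4213)
angular accel α = (-0.3307, 0.6322, 1.1683)
ω' = ω + α·dt = (1.0868, 0.6253, 1.4467)
Hamilton product q⊗(0,ω) = (-0.4623322, 0.6322666, -1.6402267, 0.4755477)
q' = normalize(q + ½dt·q⊗(0,ω)) = (0.0975, 0.8874, 0.1482, -0.4254)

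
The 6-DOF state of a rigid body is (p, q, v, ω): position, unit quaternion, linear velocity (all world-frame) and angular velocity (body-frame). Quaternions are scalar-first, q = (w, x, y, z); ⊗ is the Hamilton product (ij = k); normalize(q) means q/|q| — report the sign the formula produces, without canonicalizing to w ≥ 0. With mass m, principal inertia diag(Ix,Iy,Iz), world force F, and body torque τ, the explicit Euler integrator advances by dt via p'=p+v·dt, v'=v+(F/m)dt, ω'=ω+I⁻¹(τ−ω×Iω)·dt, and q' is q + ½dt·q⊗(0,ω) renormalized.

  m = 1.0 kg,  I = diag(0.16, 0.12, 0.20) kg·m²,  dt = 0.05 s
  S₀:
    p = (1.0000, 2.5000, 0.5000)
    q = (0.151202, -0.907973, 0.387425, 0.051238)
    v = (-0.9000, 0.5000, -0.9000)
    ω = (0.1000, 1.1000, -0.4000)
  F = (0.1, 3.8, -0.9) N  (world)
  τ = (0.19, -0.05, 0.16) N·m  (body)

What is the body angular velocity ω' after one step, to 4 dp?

ω×(Iω) gyroscopic = (-0.0352, 0.0016, -0.0044)
angular accel α = (1.4075, -0.4300, 0.8220)
ω' = ω + α·dt = (0.1704, 1.0785, -0.3589)

ω' = (0.1704, 1.0785, -0.3589)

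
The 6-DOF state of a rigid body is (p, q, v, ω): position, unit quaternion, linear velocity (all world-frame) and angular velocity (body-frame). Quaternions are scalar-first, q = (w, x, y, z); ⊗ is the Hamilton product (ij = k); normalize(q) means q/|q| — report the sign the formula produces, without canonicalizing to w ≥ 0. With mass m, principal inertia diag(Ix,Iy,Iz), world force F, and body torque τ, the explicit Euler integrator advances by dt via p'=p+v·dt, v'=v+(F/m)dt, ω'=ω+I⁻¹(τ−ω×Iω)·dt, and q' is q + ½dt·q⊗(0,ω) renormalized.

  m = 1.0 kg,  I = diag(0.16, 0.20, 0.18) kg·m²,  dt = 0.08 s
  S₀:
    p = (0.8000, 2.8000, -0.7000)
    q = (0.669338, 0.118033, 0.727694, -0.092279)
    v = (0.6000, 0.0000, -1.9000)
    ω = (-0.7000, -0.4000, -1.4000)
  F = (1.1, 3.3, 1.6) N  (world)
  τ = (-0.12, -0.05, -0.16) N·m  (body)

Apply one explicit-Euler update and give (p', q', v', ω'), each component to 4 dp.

p' = (0.8480, 2.8000, -0.8520)
q' = (0.6777, 0.0569, 0.7247, -0.1110)
v' = (0.6880, 0.2640, -1.7720)
ω' = (-0.7544, -0.4122, -1.4761)

precession coupling ω×(Iω) = (-0.0112, -0.0196, 0.0112)
angular accel α = (-0.6800, -0.1520, -0.9511)
new body rate ω' = (-0.7544, -0.4122, -1.4761)
q⊗(0,ω) = (0.2445101, -1.5242198, -0.0378937, -0.4749006)
q + ½dt·q⊗(0,ω), renormalized = (0.6777, 0.0569, 0.7247, -0.1110)
a = F/m = (1.1000, 3.3000, 1.6000)
new position p' = (0.8480, 2.8000, -0.8520)
new velocity v' = (0.6880, 0.2640, -1.7720)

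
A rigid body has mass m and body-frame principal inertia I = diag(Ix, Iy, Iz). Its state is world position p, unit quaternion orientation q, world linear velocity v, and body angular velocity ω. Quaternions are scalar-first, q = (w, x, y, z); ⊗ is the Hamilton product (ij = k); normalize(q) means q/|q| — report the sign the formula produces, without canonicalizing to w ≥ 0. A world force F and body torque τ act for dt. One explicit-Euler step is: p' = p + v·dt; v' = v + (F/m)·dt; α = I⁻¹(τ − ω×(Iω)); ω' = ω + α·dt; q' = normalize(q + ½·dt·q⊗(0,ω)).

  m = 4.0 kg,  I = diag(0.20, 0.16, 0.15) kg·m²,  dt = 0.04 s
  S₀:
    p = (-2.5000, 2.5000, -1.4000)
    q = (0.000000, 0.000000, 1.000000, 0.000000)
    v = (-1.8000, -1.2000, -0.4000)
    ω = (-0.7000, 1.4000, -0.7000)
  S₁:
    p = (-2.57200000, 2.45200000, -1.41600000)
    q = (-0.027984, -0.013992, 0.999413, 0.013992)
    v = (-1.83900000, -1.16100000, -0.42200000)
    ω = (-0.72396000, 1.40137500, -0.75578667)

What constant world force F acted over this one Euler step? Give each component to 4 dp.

F = (-3.9000, 3.9000, -2.2000)

velocity change Δv = (-0.03900000, 0.03900000, -0.02200000)
applied force F = (-3.9000, 3.9000, -2.2000)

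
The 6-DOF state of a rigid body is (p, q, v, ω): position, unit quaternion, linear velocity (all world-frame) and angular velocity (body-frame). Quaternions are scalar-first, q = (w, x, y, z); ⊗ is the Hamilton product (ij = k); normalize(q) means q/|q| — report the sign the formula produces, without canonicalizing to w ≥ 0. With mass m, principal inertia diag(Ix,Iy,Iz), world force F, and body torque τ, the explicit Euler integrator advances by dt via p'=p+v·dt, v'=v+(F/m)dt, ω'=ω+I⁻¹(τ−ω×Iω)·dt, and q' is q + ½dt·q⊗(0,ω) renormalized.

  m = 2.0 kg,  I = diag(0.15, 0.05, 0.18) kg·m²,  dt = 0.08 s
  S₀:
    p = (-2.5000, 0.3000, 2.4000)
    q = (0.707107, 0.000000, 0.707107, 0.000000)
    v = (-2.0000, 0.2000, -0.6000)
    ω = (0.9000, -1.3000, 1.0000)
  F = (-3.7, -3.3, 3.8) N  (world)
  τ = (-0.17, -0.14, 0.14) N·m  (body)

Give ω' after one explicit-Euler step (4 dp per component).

α = I⁻¹(τ − ω×Iω) = (-0.0067, -2.2600, 0.1278)
ω + α·dt = (0.8995, -1.4808, 1.0102)

ω' = (0.8995, -1.4808, 1.0102)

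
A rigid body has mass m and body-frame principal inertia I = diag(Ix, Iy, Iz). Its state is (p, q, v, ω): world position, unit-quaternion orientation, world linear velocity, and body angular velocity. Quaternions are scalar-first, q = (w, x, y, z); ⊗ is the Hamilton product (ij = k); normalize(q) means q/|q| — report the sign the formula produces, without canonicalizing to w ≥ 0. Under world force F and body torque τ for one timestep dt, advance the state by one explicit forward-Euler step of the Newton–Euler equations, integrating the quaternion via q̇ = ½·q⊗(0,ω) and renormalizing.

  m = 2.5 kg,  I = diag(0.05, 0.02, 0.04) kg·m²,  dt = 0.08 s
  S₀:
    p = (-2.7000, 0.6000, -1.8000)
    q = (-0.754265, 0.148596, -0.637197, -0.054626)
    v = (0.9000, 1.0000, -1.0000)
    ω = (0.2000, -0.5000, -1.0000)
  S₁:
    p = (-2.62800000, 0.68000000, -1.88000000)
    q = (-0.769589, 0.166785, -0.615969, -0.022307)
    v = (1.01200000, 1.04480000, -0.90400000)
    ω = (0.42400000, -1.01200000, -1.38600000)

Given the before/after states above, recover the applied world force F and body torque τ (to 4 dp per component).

F = (3.5000, 1.4000, 3.0000)
τ = (0.1500, -0.1300, -0.1900)

rate change Δω = (0.22400000, -0.51200000, -0.38600000)
τ = I·(Δω/dt) + ω₀×(Iω₀) = (0.1500, -0.1300, -0.1900)
velocity change Δv = (0.11200000, 0.04480000, 0.09600000)
m·(v₁−v₀)/dt = (3.5000, 1.4000, 3.0000)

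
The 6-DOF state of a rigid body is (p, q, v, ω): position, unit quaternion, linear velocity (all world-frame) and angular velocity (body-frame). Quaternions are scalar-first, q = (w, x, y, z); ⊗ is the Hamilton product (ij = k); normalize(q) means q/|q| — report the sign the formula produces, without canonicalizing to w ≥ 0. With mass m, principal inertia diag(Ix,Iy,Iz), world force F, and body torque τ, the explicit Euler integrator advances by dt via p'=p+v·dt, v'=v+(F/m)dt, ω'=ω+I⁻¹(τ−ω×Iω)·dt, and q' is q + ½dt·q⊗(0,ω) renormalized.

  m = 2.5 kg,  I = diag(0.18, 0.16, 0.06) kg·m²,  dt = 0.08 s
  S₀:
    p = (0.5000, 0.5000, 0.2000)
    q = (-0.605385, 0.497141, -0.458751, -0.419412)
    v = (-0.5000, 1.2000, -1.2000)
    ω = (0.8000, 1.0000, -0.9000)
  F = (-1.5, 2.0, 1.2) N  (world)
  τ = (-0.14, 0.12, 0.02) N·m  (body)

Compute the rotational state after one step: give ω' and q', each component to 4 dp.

ω' = (0.6978, 1.1032, -0.8520)
q' = (-0.6168, 0.5101, -0.4776, -0.3623)

precession coupling ω×(Iω) = (0.0900, -0.0864, -0.0160)
angular accel α = (-1.2778, 1.2900, 0.6000)
new body rate ω' = (0.6978, 1.1032, -0.8520)
2q̇ = q⊗(0,ω) = (-0.3164326, 0.3479799, -0.4934877, 1.4089883)
updated quaternion q' = (-0.6168, 0.5101, -0.4776, -0.3623)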